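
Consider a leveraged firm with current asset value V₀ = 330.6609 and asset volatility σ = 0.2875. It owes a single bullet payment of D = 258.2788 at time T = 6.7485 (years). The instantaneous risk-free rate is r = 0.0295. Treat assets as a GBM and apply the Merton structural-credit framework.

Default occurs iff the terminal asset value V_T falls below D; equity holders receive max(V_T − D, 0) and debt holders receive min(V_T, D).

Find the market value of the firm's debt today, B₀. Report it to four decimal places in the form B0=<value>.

d₁ = [ln(V₀/D) + (r + σ²/2)T] / (σ√T)
   = [ln(330.6609/258.2788) + (0.0295 + 0.5·0.2875²)·6.7485] / (0.2875·√6.7485)
   = [0.247054 + 0.477984] / 0.746864 = 0.970776
d₂ = d₁ − σ√T = 0.970776 − 0.746864 = 0.223912
N(d₁) = 0.834170,  N(d₂) = 0.588587,  e^(−rT) = 0.819484
E₀ = V₀·N(d₁) − D·e^(−rT)·N(d₂)
   = 330.6609·0.834170 − 258.2788·0.819484·0.588587 = 151.249858
B₀ = V₀ − E₀ = 330.6609 − 151.249858 = 179.411042

B0=179.4110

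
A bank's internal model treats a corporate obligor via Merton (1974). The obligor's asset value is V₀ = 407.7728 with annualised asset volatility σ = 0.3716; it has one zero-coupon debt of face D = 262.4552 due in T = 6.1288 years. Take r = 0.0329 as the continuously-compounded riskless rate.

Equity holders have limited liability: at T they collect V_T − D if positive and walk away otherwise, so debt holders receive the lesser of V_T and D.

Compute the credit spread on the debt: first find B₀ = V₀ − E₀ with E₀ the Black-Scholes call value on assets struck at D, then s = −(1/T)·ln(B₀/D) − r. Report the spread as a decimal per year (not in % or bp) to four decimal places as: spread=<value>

spread=0.0307

d₁ = [ln(V₀/D) + (r + σ²/2)T] / (σ√T)
   = [ln(407.7728/262.4552) + (0.0329 + 0.5·0.3716²)·6.1288] / (0.3716·√6.1288)
   = [0.440630 + 0.624790] / 0.919948 = 1.158130
d₂ = d₁ − σ√T = 1.158130 − 0.919948 = 0.238182
N(d₁) = 0.876595,  N(d₂) = 0.594130,  e^(−rT) = 0.817391
E₀ = V₀·N(d₁) − D·e^(−rT)·N(d₂)
   = 407.7728·0.876595 − 262.4552·0.817391·0.594130 = 229.993562
B₀ = V₀ − E₀ = 407.7728 − 229.993562 = 177.779238
spread = −(1/T)·ln(B₀/D) − r = −(1/6.1288)·ln(177.779238/262.4552) − 0.0329 = 0.03065858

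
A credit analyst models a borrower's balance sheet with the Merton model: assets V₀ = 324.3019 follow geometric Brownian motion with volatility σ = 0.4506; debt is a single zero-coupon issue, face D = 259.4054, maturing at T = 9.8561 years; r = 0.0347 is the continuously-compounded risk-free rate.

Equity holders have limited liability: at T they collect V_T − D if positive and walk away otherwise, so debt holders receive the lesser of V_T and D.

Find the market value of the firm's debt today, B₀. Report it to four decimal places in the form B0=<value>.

d₁ = [ln(V₀/D) + (r + σ²/2)T] / (σ√T)
   = [ln(324.3019/259.4054) + (0.0347 + 0.5·0.4506²)·9.8561] / (0.4506·√9.8561)
   = [0.223283 + 1.342600] / 1.414633 = 1.106918
d₂ = d₁ − σ√T = 1.106918 − 1.414633 = -0.307715
N(d₁) = 0.865835,  N(d₂) = 0.379150,  e^(−rT) = 0.710343
E₀ = V₀·N(d₁) − D·e^(−rT)·N(d₂)
   = 324.3019·0.865835 − 259.4054·0.710343·0.379150 = 210.927291
B₀ = V₀ − E₀ = 324.3019 − 210.927291 = 113.374609

B0=113.3746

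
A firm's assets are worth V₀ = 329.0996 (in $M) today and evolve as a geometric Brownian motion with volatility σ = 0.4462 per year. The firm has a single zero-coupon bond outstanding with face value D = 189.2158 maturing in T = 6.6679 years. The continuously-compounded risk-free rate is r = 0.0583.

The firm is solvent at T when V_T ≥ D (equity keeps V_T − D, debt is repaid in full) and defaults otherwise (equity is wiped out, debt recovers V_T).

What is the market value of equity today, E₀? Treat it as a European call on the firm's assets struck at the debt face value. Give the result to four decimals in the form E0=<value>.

d₁ = [ln(V₀/D) + (r + σ²/2)T] / (σ√T)
   = [ln(329.0996/189.2158) + (0.0583 + 0.5·0.4462²)·6.6679] / (0.4462·√6.6679)
   = [0.553472 + 1.052509] / 1.152190 = 1.393851
d₂ = d₁ − σ√T = 1.393851 − 1.152190 = 0.241661
N(d₁) = 0.918319,  N(d₂) = 0.595479,  e^(−rT) = 0.677911
E₀ = V₀·N(d₁) − D·e^(−rT)·N(d₂)
   = 329.0996·0.918319 − 189.2158·0.677911·0.595479 = 225.835350

E0=225.8353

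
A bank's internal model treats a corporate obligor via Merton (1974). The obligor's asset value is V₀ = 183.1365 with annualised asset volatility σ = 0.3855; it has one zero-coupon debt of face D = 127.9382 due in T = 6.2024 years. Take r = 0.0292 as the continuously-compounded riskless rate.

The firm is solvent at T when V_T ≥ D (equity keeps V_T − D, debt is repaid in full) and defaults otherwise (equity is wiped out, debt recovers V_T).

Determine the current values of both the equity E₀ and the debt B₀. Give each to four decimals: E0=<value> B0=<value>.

d₁ = [ln(V₀/D) + (r + σ²/2)T] / (σ√T)
   = [ln(183.1365/127.9382) + (0.0292 + 0.5·0.3855²)·6.2024] / (0.3855·√6.2024)
   = [0.358684 + 0.641980] / 0.960073 = 1.042280
d₂ = d₁ − σ√T = 1.042280 − 0.960073 = 0.082207
N(d₁) = 0.851359,  N(d₂) = 0.532759,  e^(−rT) = 0.834344
E₀ = V₀·N(d₁) − D·e^(−rT)·N(d₂)
   = 183.1365·0.851359 − 127.9382·0.834344·0.532759 = 99.045882
B₀ = V₀ − E₀ = 183.1365 − 99.045882 = 84.090618

E0=99.0459 B0=84.0906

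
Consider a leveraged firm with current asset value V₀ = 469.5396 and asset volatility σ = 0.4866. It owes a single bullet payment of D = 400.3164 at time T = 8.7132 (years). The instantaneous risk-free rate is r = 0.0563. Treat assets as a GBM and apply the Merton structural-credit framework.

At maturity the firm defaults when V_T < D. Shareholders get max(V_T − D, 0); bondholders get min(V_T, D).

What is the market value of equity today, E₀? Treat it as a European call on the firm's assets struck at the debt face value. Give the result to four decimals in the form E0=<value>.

E0=315.9111

d₁ = [ln(V₀/D) + (r + σ²/2)T] / (σ√T)
   = [ln(469.5396/400.3164) + (0.0563 + 0.5·0.4866²)·8.7132] / (0.4866·√8.7132)
   = [0.159497 + 1.522107] / 1.436352 = 1.170747
d₂ = d₁ − σ√T = 1.170747 − 1.436352 = -0.265606
N(d₁) = 0.879150,  N(d₂) = 0.395271,  e^(−rT) = 0.612288
E₀ = V₀·N(d₁) − D·e^(−rT)·N(d₂)
   = 469.5396·0.879150 − 400.3164·0.612288·0.395271 = 315.911080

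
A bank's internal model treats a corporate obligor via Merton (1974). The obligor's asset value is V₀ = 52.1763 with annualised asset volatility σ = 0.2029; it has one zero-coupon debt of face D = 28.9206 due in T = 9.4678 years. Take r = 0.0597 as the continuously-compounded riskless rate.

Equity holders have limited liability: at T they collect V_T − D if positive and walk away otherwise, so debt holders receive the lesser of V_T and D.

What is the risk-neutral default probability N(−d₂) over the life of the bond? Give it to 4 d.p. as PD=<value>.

d₁ = [ln(V₀/D) + (r + σ²/2)T] / (σ√T)
   = [ln(52.1763/28.9206) + (0.0597 + 0.5·0.2029²)·9.4678] / (0.2029·√9.4678)
   = [0.590074 + 0.760115] / 0.624319 = 2.162659
d₂ = d₁ − σ√T = 2.162659 − 0.624319 = 1.538340
risk-neutral PD = N(−d₂) = N(-1.538340) = 0.061983

PD=0.0620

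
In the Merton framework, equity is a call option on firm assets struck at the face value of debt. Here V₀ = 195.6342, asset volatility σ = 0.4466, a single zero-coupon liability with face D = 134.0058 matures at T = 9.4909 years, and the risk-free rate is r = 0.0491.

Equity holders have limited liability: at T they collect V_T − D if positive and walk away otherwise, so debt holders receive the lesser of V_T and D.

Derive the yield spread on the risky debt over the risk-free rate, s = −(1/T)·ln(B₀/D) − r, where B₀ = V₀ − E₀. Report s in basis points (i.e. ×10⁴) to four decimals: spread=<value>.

spread=383.4004

d₁ = [ln(V₀/D) + (r + σ²/2)T] / (σ√T)
   = [ln(195.6342/134.0058) + (0.0491 + 0.5·0.4466²)·9.4909] / (0.4466·√9.4909)
   = [0.378364 + 1.412491] / 1.375854 = 1.301631
d₂ = d₁ − σ√T = 1.301631 − 1.375854 = -0.074223
N(d₁) = 0.903479,  N(d₂) = 0.470416,  e^(−rT) = 0.627505
E₀ = V₀·N(d₁) − D·e^(−rT)·N(d₂)
   = 195.6342·0.903479 − 134.0058·0.627505·0.470416 = 137.194330
B₀ = V₀ − E₀ = 195.6342 − 137.194330 = 58.439870
spread = −(1/T)·ln(B₀/D) − r = −(1/9.4909)·ln(58.439870/134.0058) − 0.0491 = 0.03834004
in basis points: 0.03834004 × 10⁴ = 383.4004 bp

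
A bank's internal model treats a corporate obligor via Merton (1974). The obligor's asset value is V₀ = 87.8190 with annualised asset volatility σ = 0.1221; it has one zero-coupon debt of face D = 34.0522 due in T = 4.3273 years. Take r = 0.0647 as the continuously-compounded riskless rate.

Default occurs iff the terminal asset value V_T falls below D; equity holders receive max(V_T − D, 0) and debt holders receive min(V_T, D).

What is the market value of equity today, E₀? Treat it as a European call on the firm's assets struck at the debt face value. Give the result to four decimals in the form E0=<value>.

E0=62.0823

d₁ = [ln(V₀/D) + (r + σ²/2)T] / (σ√T)
   = [ln(87.8190/34.0522) + (0.0647 + 0.5·0.1221²)·4.3273] / (0.1221·√4.3273)
   = [0.947383 + 0.312233] / 0.253994 = 4.959228
d₂ = d₁ − σ√T = 4.959228 − 0.253994 = 4.705233
N(d₁) = 1.000000,  N(d₂) = 0.999999,  e^(−rT) = 0.755802
E₀ = V₀·N(d₁) − D·e^(−rT)·N(d₂)
   = 87.8190·1.000000 − 34.0522·0.755802·0.999999 = 62.082293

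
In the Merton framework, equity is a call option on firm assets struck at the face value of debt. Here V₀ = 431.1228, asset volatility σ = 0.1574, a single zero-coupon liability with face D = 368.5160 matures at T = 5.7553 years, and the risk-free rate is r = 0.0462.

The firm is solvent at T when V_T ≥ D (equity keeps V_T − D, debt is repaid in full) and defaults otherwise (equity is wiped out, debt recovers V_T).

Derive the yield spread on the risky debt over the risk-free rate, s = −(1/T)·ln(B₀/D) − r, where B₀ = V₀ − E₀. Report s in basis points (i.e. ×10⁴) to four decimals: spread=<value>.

d₁ = [ln(V₀/D) + (r + σ²/2)T] / (σ√T)
   = [ln(431.1228/368.5160) + (0.0462 + 0.5·0.1574²)·5.7553] / (0.1574·√5.7553)
   = [0.156909 + 0.337188] / 0.377606 = 1.308499
d₂ = d₁ − σ√T = 1.308499 − 0.377606 = 0.930893
N(d₁) = 0.904648,  N(d₂) = 0.824046,  e^(−rT) = 0.766520
E₀ = V₀·N(d₁) − D·e^(−rT)·N(d₂)
   = 431.1228·0.904648 − 368.5160·0.766520·0.824046 = 157.242261
B₀ = V₀ − E₀ = 431.1228 − 157.242261 = 273.880539
spread = −(1/T)·ln(B₀/D) − r = −(1/5.7553)·ln(273.880539/368.5160) − 0.0462 = 0.00536849
in basis points: 0.00536849 × 10⁴ = 53.6849 bp

spread=53.6849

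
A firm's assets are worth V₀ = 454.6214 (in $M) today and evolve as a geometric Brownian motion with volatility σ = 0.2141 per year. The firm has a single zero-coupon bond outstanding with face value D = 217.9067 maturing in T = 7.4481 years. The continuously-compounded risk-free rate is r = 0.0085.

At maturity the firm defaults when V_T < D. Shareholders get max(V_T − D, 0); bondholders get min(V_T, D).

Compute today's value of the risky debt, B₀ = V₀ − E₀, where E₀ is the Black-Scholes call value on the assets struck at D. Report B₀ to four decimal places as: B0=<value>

B0=197.7221

d₁ = [ln(V₀/D) + (r + σ²/2)T] / (σ√T)
   = [ln(454.6214/217.9067) + (0.0085 + 0.5·0.2141²)·7.4481] / (0.2141·√7.4481)
   = [0.735398 + 0.234015] / 0.584305 = 1.659088
d₂ = d₁ − σ√T = 1.659088 − 0.584305 = 1.074783
N(d₁) = 0.951451,  N(d₂) = 0.858764,  e^(−rT) = 0.938654
E₀ = V₀·N(d₁) − D·e^(−rT)·N(d₂)
   = 454.6214·0.951451 − 217.9067·0.938654·0.858764 = 256.899312
B₀ = V₀ − E₀ = 454.6214 − 256.899312 = 197.722088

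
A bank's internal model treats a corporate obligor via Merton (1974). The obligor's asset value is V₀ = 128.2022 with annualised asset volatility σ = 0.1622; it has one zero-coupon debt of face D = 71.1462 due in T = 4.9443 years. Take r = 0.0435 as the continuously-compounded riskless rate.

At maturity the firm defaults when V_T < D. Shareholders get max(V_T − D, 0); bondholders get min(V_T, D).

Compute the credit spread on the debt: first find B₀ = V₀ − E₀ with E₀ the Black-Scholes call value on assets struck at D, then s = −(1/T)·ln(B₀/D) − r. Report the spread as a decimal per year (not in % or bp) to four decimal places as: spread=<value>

spread=0.0005

d₁ = [ln(V₀/D) + (r + σ²/2)T] / (σ√T)
   = [ln(128.2022/71.1462) + (0.0435 + 0.5·0.1622²)·4.9443] / (0.1622·√4.9443)
   = [0.588872 + 0.280116] / 0.360664 = 2.409410
d₂ = d₁ − σ√T = 2.409410 − 0.360664 = 2.048745
N(d₁) = 0.992011,  N(d₂) = 0.979756,  e^(−rT) = 0.806479
E₀ = V₀·N(d₁) − D·e^(−rT)·N(d₂)
   = 128.2022·0.992011 − 71.1462·0.806479·0.979756 = 70.961564
B₀ = V₀ − E₀ = 128.2022 − 70.961564 = 57.240636
spread = −(1/T)·ln(B₀/D) − r = −(1/4.9443)·ln(57.240636/71.1462) − 0.0435 = 0.00048456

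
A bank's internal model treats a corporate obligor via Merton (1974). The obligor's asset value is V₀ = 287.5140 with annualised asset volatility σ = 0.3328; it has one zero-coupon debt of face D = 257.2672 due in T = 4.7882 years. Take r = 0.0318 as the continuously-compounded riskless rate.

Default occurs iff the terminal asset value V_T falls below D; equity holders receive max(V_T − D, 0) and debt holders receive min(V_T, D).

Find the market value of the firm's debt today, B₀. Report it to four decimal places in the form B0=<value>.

B0=177.5239

d₁ = [ln(V₀/D) + (r + σ²/2)T] / (σ√T)
   = [ln(287.5140/257.2672) + (0.0318 + 0.5·0.3328²)·4.7882] / (0.3328·√4.7882)
   = [0.111156 + 0.417425] / 0.728231 = 0.725843
d₂ = d₁ − σ√T = 0.725843 − 0.728231 = -0.002389
N(d₁) = 0.766032,  N(d₂) = 0.499047,  e^(−rT) = 0.858761
E₀ = V₀·N(d₁) − D·e^(−rT)·N(d₂)
   = 287.5140·0.766032 − 257.2672·0.858761·0.499047 = 109.990080
B₀ = V₀ − E₀ = 287.5140 − 109.990080 = 177.523920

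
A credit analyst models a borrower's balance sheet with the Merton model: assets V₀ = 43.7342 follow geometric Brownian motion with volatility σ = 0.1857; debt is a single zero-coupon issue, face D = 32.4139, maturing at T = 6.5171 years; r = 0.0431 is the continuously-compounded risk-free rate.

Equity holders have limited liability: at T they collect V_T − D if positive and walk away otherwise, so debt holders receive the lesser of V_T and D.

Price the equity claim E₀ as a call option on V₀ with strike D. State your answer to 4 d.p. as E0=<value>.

E0=20.0700

d₁ = [ln(V₀/D) + (r + σ²/2)T] / (σ√T)
   = [ln(43.7342/32.4139) + (0.0431 + 0.5·0.1857²)·6.5171] / (0.1857·√6.5171)
   = [0.299543 + 0.393256] / 0.474066 = 1.461398
d₂ = d₁ − σ√T = 1.461398 − 0.474066 = 0.987332
N(d₁) = 0.928047,  N(d₂) = 0.838260,  e^(−rT) = 0.755114
E₀ = V₀·N(d₁) − D·e^(−rT)·N(d₂)
   = 43.7342·0.928047 − 32.4139·0.755114·0.838260 = 20.069987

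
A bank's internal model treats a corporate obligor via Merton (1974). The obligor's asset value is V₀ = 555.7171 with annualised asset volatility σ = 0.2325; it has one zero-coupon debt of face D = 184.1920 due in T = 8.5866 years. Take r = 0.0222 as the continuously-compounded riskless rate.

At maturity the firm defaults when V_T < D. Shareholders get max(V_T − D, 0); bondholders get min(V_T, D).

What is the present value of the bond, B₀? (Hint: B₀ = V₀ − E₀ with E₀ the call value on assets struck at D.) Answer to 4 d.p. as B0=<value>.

d₁ = [ln(V₀/D) + (r + σ²/2)T] / (σ√T)
   = [ln(555.7171/184.1920) + (0.0222 + 0.5·0.2325²)·8.5866] / (0.2325·√8.5866)
   = [1.104281 + 0.422702] / 0.681292 = 2.241303
d₂ = d₁ − σ√T = 2.241303 − 0.681292 = 1.560011
N(d₁) = 0.987497,  N(d₂) = 0.940621,  e^(−rT) = 0.826444
E₀ = V₀·N(d₁) − D·e^(−rT)·N(d₂)
   = 555.7171·0.987497 − 184.1920·0.826444·0.940621 = 405.583268
B₀ = V₀ − E₀ = 555.7171 − 405.583268 = 150.133832

B0=150.1338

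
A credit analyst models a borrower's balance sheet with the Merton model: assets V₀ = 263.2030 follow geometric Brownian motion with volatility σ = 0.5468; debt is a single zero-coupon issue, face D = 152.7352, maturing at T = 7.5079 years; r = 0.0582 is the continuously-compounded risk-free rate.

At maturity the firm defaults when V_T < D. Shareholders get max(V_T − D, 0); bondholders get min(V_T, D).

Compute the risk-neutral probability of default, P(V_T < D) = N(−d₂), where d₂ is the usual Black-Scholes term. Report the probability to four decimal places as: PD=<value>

PD=0.5375

d₁ = [ln(V₀/D) + (r + σ²/2)T] / (σ√T)
   = [ln(263.2030/152.7352) + (0.0582 + 0.5·0.5468²)·7.5079] / (0.5468·√7.5079)
   = [0.544220 + 1.559354] / 1.498262 = 1.404010
d₂ = d₁ − σ√T = 1.404010 − 1.498262 = -0.094252
risk-neutral PD = N(−d₂) = N(0.094252) = 0.537546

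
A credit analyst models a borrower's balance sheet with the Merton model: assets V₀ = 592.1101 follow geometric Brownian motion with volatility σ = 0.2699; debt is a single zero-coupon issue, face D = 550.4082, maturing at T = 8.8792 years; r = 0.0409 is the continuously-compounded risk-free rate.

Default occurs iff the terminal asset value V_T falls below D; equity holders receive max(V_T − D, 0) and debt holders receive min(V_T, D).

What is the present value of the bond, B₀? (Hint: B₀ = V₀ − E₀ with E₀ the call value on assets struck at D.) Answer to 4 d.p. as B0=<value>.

d₁ = [ln(V₀/D) + (r + σ²/2)T] / (σ√T)
   = [ln(592.1101/550.4082) + (0.0409 + 0.5·0.2699²)·8.8792] / (0.2699·√8.8792)
   = [0.073032 + 0.686566] / 0.804248 = 0.944484
d₂ = d₁ − σ√T = 0.944484 − 0.804248 = 0.140236
N(d₁) = 0.827539,  N(d₂) = 0.555763,  e^(−rT) = 0.695476
E₀ = V₀·N(d₁) − D·e^(−rT)·N(d₂)
   = 592.1101·0.827539 − 550.4082·0.695476·0.555763 = 277.250371
B₀ = V₀ − E₀ = 592.1101 − 277.250371 = 314.859729

B0=314.8597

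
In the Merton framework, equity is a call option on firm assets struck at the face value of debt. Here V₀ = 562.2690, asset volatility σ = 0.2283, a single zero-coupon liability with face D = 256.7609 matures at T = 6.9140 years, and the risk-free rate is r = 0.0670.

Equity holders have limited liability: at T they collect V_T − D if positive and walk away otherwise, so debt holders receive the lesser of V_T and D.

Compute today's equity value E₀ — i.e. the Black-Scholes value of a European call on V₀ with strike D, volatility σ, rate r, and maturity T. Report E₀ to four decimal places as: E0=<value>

E0=401.9057

d₁ = [ln(V₀/D) + (r + σ²/2)T] / (σ√T)
   = [ln(562.2690/256.7609) + (0.0670 + 0.5·0.2283²)·6.9140] / (0.2283·√6.9140)
   = [0.783835 + 0.643420] / 0.600303 = 2.377557
d₂ = d₁ − σ√T = 2.377557 − 0.600303 = 1.777254
N(d₁) = 0.991286,  N(d₂) = 0.962237,  e^(−rT) = 0.629243
E₀ = V₀·N(d₁) − D·e^(−rT)·N(d₂)
   = 562.2690·0.991286 − 256.7609·0.629243·0.962237 = 401.905713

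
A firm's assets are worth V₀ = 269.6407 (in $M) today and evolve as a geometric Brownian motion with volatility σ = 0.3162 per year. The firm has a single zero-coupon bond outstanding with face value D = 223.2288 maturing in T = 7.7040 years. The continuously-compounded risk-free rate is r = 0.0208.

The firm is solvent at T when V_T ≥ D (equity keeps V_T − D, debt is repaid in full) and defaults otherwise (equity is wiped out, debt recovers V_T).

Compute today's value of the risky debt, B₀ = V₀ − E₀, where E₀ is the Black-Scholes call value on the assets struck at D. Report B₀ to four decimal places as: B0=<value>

B0=146.2830

d₁ = [ln(V₀/D) + (r + σ²/2)T] / (σ√T)
   = [ln(269.6407/223.2288) + (0.0208 + 0.5·0.3162²)·7.7040] / (0.3162·√7.7040)
   = [0.188893 + 0.545376] / 0.877647 = 0.836633
d₂ = d₁ − σ√T = 0.836633 − 0.877647 = -0.041014
N(d₁) = 0.798601,  N(d₂) = 0.483642,  e^(−rT) = 0.851937
E₀ = V₀·N(d₁) − D·e^(−rT)·N(d₂)
   = 269.6407·0.798601 − 223.2288·0.851937·0.483642 = 123.357685
B₀ = V₀ − E₀ = 269.6407 − 123.357685 = 146.283015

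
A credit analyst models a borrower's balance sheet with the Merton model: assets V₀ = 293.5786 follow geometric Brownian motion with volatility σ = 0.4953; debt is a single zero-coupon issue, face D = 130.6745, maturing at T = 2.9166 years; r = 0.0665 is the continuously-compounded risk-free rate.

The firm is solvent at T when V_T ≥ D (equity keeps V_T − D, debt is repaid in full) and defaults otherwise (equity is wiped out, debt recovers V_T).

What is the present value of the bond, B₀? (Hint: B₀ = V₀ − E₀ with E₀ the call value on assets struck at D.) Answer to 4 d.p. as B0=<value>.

B0=99.4630

d₁ = [ln(V₀/D) + (r + σ²/2)T] / (σ√T)
   = [ln(293.5786/130.6745) + (0.0665 + 0.5·0.4953²)·2.9166] / (0.4953·√2.9166)
   = [0.809436 + 0.551707] / 0.845876 = 1.609152
d₂ = d₁ − σ√T = 1.609152 − 0.845876 = 0.763276
N(d₁) = 0.946208,  N(d₂) = 0.777350,  e^(−rT) = 0.823696
E₀ = V₀·N(d₁) − D·e^(−rT)·N(d₂)
   = 293.5786·0.946208 − 130.6745·0.823696·0.777350 = 194.115610
B₀ = V₀ − E₀ = 293.5786 − 194.115610 = 99.462990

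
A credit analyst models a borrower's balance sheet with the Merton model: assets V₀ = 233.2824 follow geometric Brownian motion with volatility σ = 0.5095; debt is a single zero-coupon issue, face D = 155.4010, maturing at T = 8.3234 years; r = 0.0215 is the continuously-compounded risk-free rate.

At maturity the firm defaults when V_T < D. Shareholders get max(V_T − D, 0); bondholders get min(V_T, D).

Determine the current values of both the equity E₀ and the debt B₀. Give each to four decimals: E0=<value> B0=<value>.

E0=155.4521 B0=77.8303

d₁ = [ln(V₀/D) + (r + σ²/2)T] / (σ√T)
   = [ln(233.2824/155.4010) + (0.0215 + 0.5·0.5095²)·8.3234] / (0.5095·√8.3234)
   = [0.406241 + 1.259290] / 1.469923 = 1.133073
d₂ = d₁ − σ√T = 1.133073 − 1.469923 = -0.336849
N(d₁) = 0.871408,  N(d₂) = 0.368115,  e^(−rT) = 0.836145
E₀ = V₀·N(d₁) − D·e^(−rT)·N(d₂)
   = 233.2824·0.871408 − 155.4010·0.836145·0.368115 = 155.452147
B₀ = V₀ − E₀ = 233.2824 − 155.452147 = 77.830253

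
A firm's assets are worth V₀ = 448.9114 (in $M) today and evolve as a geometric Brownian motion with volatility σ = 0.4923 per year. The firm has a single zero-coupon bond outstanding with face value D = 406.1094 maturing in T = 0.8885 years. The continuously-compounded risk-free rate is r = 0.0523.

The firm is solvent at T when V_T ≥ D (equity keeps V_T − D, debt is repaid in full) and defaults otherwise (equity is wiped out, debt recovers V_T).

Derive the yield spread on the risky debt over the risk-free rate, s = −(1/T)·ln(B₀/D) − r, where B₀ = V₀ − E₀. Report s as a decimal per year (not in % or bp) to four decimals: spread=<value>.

d₁ = [ln(V₀/D) + (r + σ²/2)T] / (σ√T)
   = [ln(448.9114/406.1094) + (0.0523 + 0.5·0.4923²)·0.8885] / (0.4923·√0.8885)
   = [0.100203 + 0.154137] / 0.464043 = 0.548095
d₂ = d₁ − σ√T = 0.548095 − 0.464043 = 0.084051
N(d₁) = 0.708187,  N(d₂) = 0.533492,  e^(−rT) = 0.954595
E₀ = V₀·N(d₁) − D·e^(−rT)·N(d₂)
   = 448.9114·0.708187 − 406.1094·0.954595·0.533492 = 111.094189
B₀ = V₀ − E₀ = 448.9114 − 111.094189 = 337.817211
spread = −(1/T)·ln(B₀/D) − r = −(1/0.8885)·ln(337.817211/406.1094) − 0.0523 = 0.15492299

spread=0.1549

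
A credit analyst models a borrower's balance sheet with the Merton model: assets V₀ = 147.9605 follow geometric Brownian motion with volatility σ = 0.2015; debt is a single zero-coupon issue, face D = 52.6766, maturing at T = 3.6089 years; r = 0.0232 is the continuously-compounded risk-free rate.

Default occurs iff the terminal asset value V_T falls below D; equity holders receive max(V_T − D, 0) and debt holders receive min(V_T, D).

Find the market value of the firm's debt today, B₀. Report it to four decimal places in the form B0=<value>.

B0=48.4295

d₁ = [ln(V₀/D) + (r + σ²/2)T] / (σ√T)
   = [ln(147.9605/52.6766) + (0.0232 + 0.5·0.2015²)·3.6089] / (0.2015·√3.6089)
   = [1.032774 + 0.156991] / 0.382792 = 3.108127
d₂ = d₁ − σ√T = 3.108127 − 0.382792 = 2.725336
N(d₁) = 0.999059,  N(d₂) = 0.996788,  e^(−rT) = 0.919683
E₀ = V₀·N(d₁) − D·e^(−rT)·N(d₂)
   = 147.9605·0.999059 − 52.6766·0.919683·0.996788 = 99.531049
B₀ = V₀ − E₀ = 147.9605 − 99.531049 = 48.429451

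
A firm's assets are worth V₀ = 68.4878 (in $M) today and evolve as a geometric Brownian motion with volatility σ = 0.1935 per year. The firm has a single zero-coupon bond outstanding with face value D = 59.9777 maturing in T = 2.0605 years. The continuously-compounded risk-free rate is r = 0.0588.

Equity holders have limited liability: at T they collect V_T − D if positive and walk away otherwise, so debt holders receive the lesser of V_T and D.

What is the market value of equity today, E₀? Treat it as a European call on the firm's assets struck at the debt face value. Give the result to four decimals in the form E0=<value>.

d₁ = [ln(V₀/D) + (r + σ²/2)T] / (σ√T)
   = [ln(68.4878/59.9777) + (0.0588 + 0.5·0.1935²)·2.0605] / (0.1935·√2.0605)
   = [0.132683 + 0.159732] / 0.277758 = 1.052768
d₂ = d₁ − σ√T = 1.052768 − 0.277758 = 0.775009
N(d₁) = 0.853776,  N(d₂) = 0.780833,  e^(−rT) = 0.885895
E₀ = V₀·N(d₁) − D·e^(−rT)·N(d₂)
   = 68.4878·0.853776 − 59.9777·0.885895·0.780833 = 16.984549

E0=16.9845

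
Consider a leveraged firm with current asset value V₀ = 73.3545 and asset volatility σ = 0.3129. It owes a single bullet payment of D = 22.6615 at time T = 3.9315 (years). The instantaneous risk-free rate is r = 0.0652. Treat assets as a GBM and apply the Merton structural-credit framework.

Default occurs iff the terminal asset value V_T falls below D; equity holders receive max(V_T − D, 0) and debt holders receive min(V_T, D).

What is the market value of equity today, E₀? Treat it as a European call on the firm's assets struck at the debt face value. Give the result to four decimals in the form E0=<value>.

E0=55.8940

d₁ = [ln(V₀/D) + (r + σ²/2)T] / (σ√T)
   = [ln(73.3545/22.6615) + (0.0652 + 0.5·0.3129²)·3.9315] / (0.3129·√3.9315)
   = [1.174636 + 0.448793] / 0.620418 = 2.616669
d₂ = d₁ − σ√T = 2.616669 − 0.620418 = 1.996251
N(d₁) = 0.995560,  N(d₂) = 0.977047,  e^(−rT) = 0.773884
E₀ = V₀·N(d₁) − D·e^(−rT)·N(d₂)
   = 73.3545·0.995560 − 22.6615·0.773884·0.977047 = 55.894011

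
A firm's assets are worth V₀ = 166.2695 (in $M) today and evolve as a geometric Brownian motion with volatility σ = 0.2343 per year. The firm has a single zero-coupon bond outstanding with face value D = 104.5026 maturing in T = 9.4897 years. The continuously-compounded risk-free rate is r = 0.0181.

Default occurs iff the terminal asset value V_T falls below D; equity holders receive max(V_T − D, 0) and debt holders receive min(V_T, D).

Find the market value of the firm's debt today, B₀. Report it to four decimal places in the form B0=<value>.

B0=79.2896

d₁ = [ln(V₀/D) + (r + σ²/2)T] / (σ√T)
   = [ln(166.2695/104.5026) + (0.0181 + 0.5·0.2343²)·9.4897] / (0.2343·√9.4897)
   = [0.464398 + 0.432239] / 0.721770 = 1.242276
d₂ = d₁ − σ√T = 1.242276 − 0.721770 = 0.520507
N(d₁) = 0.892933,  N(d₂) = 0.698645,  e^(−rT) = 0.842178
E₀ = V₀·N(d₁) − D·e^(−rT)·N(d₂)
   = 166.2695·0.892933 − 104.5026·0.842178·0.698645 = 86.979868
B₀ = V₀ − E₀ = 166.2695 − 86.979868 = 79.289632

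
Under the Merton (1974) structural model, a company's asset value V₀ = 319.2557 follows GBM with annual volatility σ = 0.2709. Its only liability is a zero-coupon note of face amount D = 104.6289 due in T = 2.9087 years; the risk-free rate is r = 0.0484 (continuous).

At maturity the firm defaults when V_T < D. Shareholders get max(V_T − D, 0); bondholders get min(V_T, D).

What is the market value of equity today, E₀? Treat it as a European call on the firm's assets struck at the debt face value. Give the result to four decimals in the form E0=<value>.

E0=228.4433

d₁ = [ln(V₀/D) + (r + σ²/2)T] / (σ√T)
   = [ln(319.2557/104.6289) + (0.0484 + 0.5·0.2709²)·2.9087] / (0.2709·√2.9087)
   = [1.115573 + 0.247511] / 0.462018 = 2.950286
d₂ = d₁ − σ√T = 2.950286 − 0.462018 = 2.488268
N(d₁) = 0.998413,  N(d₂) = 0.993582,  e^(−rT) = 0.868679
E₀ = V₀·N(d₁) − D·e^(−rT)·N(d₂)
   = 319.2557·0.998413 − 104.6289·0.868679·0.993582 = 228.443293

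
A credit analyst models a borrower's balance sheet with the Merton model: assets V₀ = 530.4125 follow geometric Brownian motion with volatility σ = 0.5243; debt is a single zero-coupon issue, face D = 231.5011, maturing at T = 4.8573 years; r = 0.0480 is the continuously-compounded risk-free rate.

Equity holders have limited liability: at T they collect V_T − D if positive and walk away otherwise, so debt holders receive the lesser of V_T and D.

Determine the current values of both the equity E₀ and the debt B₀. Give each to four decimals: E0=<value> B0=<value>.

d₁ = [ln(V₀/D) + (r + σ²/2)T] / (σ√T)
   = [ln(530.4125/231.5011) + (0.0480 + 0.5·0.5243²)·4.8573] / (0.5243·√4.8573)
   = [0.829070 + 0.900763] / 1.155520 = 1.497018
d₂ = d₁ − σ√T = 1.497018 − 1.155520 = 0.341498
N(d₁) = 0.932806,  N(d₂) = 0.633636,  e^(−rT) = 0.792034
E₀ = V₀·N(d₁) − D·e^(−rT)·N(d₂)
   = 530.4125·0.932806 − 231.5011·0.792034·0.633636 = 378.590351
B₀ = V₀ − E₀ = 530.4125 − 378.590351 = 151.822149

E0=378.5904 B0=151.8221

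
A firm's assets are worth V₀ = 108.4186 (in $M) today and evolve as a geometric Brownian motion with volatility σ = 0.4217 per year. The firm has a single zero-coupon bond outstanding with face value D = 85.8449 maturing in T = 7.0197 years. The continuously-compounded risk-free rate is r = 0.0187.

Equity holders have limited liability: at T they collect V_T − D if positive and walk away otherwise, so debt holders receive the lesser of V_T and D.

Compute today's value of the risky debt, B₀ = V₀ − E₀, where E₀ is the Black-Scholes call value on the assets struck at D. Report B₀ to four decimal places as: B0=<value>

d₁ = [ln(V₀/D) + (r + σ²/2)T] / (σ√T)
   = [ln(108.4186/85.8449) + (0.0187 + 0.5·0.4217²)·7.0197] / (0.4217·√7.0197)
   = [0.233457 + 0.755428] / 1.117282 = 0.885081
d₂ = d₁ − σ√T = 0.885081 − 1.117282 = -0.232201
N(d₁) = 0.811944,  N(d₂) = 0.408191,  e^(−rT) = 0.876982
E₀ = V₀·N(d₁) − D·e^(−rT)·N(d₂)
   = 108.4186·0.811944 − 85.8449·0.876982·0.408191 = 57.299349
B₀ = V₀ − E₀ = 108.4186 − 57.299349 = 51.119251

B0=51.1193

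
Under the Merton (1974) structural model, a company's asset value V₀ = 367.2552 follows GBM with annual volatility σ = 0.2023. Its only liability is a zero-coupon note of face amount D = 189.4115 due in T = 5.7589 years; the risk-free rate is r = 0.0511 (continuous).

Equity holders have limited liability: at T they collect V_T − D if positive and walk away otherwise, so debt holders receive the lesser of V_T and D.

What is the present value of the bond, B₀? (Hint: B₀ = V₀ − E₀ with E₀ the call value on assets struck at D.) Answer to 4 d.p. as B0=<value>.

d₁ = [ln(V₀/D) + (r + σ²/2)T] / (σ√T)
   = [ln(367.2552/189.4115) + (0.0511 + 0.5·0.2023²)·5.7589] / (0.2023·√5.7589)
   = [0.662135 + 0.412122] / 0.485474 = 2.212802
d₂ = d₁ − σ√T = 2.212802 − 0.485474 = 1.727329
N(d₁) = 0.986544,  N(d₂) = 0.957946,  e^(−rT) = 0.745068
E₀ = V₀·N(d₁) − D·e^(−rT)·N(d₂)
   = 367.2552·0.986544 − 189.4115·0.745068·0.957946 = 227.123993
B₀ = V₀ − E₀ = 367.2552 − 227.123993 = 140.131207

B0=140.1312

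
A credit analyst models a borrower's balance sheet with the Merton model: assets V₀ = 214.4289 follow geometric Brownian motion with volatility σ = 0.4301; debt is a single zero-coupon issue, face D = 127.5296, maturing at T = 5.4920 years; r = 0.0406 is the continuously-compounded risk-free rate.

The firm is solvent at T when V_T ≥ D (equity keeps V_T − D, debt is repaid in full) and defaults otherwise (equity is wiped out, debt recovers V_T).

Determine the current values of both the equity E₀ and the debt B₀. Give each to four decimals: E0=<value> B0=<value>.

E0=130.9973 B0=83.4316

d₁ = [ln(V₀/D) + (r + σ²/2)T] / (σ√T)
   = [ln(214.4289/127.5296) + (0.0406 + 0.5·0.4301²)·5.4920] / (0.4301·√5.4920)
   = [0.519630 + 0.730947] / 1.007940 = 1.240725
d₂ = d₁ − σ√T = 1.240725 − 1.007940 = 0.232785
N(d₁) = 0.892646,  N(d₂) = 0.592036,  e^(−rT) = 0.800135
E₀ = V₀·N(d₁) − D·e^(−rT)·N(d₂)
   = 214.4289·0.892646 − 127.5296·0.800135·0.592036 = 130.997329
B₀ = V₀ − E₀ = 214.4289 − 130.997329 = 83.431571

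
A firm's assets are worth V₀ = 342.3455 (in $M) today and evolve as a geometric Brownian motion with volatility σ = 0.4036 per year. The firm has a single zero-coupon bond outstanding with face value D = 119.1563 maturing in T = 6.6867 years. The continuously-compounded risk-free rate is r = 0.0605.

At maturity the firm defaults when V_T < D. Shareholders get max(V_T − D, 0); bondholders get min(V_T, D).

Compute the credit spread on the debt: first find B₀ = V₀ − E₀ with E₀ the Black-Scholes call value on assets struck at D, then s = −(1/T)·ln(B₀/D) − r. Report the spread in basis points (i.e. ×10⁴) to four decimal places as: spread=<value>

spread=112.2681

d₁ = [ln(V₀/D) + (r + σ²/2)T] / (σ√T)
   = [ln(342.3455/119.1563) + (0.0605 + 0.5·0.4036²)·6.6867] / (0.4036·√6.6867)
   = [1.055384 + 0.949154] / 1.043655 = 1.920690
d₂ = d₁ − σ√T = 1.920690 − 1.043655 = 0.877034
N(d₁) = 0.972615,  N(d₂) = 0.809766,  e^(−rT) = 0.667280
E₀ = V₀·N(d₁) − D·e^(−rT)·N(d₂)
   = 342.3455·0.972615 − 119.1563·0.667280·0.809766 = 268.585218
B₀ = V₀ − E₀ = 342.3455 − 268.585218 = 73.760282
spread = −(1/T)·ln(B₀/D) − r = −(1/6.6867)·ln(73.760282/119.1563) − 0.0605 = 0.01122681
in basis points: 0.01122681 × 10⁴ = 112.2681 bp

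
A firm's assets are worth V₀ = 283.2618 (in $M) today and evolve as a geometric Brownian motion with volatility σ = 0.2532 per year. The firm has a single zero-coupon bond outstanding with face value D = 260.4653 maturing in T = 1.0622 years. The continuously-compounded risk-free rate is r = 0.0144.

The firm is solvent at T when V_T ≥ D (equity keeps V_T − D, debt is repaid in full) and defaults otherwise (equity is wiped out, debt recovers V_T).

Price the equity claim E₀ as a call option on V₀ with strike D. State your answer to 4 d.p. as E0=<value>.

E0=43.3793

d₁ = [ln(V₀/D) + (r + σ²/2)T] / (σ√T)
   = [ln(283.2618/260.4653) + (0.0144 + 0.5·0.2532²)·1.0622] / (0.2532·√1.0622)
   = [0.083902 + 0.049345] / 0.260956 = 0.510610
d₂ = d₁ − σ√T = 0.510610 − 0.260956 = 0.249654
N(d₁) = 0.695188,  N(d₂) = 0.598573,  e^(−rT) = 0.984821
E₀ = V₀·N(d₁) − D·e^(−rT)·N(d₂)
   = 283.2618·0.695188 − 260.4653·0.984821·0.598573 = 43.379344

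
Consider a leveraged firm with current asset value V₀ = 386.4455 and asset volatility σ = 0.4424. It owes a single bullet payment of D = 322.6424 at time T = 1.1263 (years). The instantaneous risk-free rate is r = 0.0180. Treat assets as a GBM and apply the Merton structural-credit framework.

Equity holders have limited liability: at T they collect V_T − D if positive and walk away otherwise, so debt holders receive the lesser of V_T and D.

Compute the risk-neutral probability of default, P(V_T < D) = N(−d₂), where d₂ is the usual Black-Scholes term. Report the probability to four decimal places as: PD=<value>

d₁ = [ln(V₀/D) + (r + σ²/2)T] / (σ√T)
   = [ln(386.4455/322.6424) + (0.0180 + 0.5·0.4424²)·1.1263] / (0.4424·√1.1263)
   = [0.180446 + 0.130492] / 0.469507 = 0.662265
d₂ = d₁ − σ√T = 0.662265 − 0.469507 = 0.192758
risk-neutral PD = N(−d₂) = N(-0.192758) = 0.423574

PD=0.4236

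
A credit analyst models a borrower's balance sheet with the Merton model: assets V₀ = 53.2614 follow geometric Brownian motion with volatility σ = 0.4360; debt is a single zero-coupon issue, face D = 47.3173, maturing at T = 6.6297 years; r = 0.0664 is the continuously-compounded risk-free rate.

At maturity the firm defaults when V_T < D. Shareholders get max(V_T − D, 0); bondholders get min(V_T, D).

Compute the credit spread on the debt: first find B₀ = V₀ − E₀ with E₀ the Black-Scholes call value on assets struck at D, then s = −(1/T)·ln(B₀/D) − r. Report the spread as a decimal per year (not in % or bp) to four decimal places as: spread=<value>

spread=0.0479

d₁ = [ln(V₀/D) + (r + σ²/2)T] / (σ√T)
   = [ln(53.2614/47.3173) + (0.0664 + 0.5·0.4360²)·6.6297] / (0.4360·√6.6297)
   = [0.118336 + 1.070352] / 1.122622 = 1.058850
d₂ = d₁ − σ√T = 1.058850 − 1.122622 = -0.063772
N(d₁) = 0.855166,  N(d₂) = 0.474576,  e^(−rT) = 0.643900
E₀ = V₀·N(d₁) − D·e^(−rT)·N(d₂)
   = 53.2614·0.855166 − 47.3173·0.643900·0.474576 = 31.088143
B₀ = V₀ − E₀ = 53.2614 − 31.088143 = 22.173257
spread = −(1/T)·ln(B₀/D) − r = −(1/6.6297)·ln(22.173257/47.3173) − 0.0664 = 0.04793233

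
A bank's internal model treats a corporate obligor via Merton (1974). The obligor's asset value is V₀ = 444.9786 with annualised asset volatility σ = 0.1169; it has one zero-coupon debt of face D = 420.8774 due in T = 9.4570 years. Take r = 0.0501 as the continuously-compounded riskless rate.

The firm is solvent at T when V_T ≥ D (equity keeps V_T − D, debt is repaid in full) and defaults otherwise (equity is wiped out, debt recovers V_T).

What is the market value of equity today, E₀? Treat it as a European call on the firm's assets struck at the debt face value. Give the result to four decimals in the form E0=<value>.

d₁ = [ln(V₀/D) + (r + σ²/2)T] / (σ√T)
   = [ln(444.9786/420.8774) + (0.0501 + 0.5·0.1169²)·9.4570] / (0.1169·√9.4570)
   = [0.055685 + 0.538414] / 0.359494 = 1.652597
d₂ = d₁ − σ√T = 1.652597 − 0.359494 = 1.293103
N(d₁) = 0.950794,  N(d₂) = 0.902012,  e^(−rT) = 0.622634
E₀ = V₀·N(d₁) − D·e^(−rT)·N(d₂)
   = 444.9786·0.950794 − 420.8774·0.622634·0.902012 = 186.707951

E0=186.7080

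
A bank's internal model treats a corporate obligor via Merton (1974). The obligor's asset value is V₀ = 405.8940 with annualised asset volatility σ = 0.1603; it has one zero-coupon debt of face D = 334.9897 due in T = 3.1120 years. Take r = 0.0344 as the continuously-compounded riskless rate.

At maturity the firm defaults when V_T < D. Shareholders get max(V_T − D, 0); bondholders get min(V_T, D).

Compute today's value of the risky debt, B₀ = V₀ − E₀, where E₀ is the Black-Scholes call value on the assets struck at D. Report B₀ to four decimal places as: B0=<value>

d₁ = [ln(V₀/D) + (r + σ²/2)T] / (σ√T)
   = [ln(405.8940/334.9897) + (0.0344 + 0.5·0.1603²)·3.1120] / (0.1603·√3.1120)
   = [0.191992 + 0.147036] / 0.282783 = 1.198899
d₂ = d₁ − σ√T = 1.198899 − 0.282783 = 0.916116
N(d₁) = 0.884716,  N(d₂) = 0.820197,  e^(−rT) = 0.898478
E₀ = V₀·N(d₁) − D·e^(−rT)·N(d₂)
   = 405.8940·0.884716 − 334.9897·0.898478·0.820197 = 112.237409
B₀ = V₀ − E₀ = 405.8940 − 112.237409 = 293.656591

B0=293.6566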